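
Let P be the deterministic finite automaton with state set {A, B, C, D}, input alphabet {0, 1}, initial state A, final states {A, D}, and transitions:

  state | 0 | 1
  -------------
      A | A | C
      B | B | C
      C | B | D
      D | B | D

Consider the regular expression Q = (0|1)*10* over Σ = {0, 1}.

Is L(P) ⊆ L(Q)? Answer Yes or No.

The empty string ε is in L(P) but not in L(Q).
So L(P) ⊄ L(Q).

No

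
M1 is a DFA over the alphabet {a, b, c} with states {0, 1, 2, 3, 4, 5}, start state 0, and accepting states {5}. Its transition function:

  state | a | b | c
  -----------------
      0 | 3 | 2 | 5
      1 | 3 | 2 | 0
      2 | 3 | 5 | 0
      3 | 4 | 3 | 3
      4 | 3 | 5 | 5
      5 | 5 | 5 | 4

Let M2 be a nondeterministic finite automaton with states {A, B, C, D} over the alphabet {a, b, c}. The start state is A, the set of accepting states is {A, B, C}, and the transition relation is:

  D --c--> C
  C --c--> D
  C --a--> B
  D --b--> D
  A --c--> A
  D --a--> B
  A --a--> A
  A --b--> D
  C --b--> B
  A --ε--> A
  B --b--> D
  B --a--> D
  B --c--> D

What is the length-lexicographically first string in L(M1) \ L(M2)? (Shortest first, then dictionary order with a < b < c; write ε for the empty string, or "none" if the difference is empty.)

The string bb is accepted by M1 but not by M2.
No shorter string lies in the difference, and bb is the lexicographically first length-2 string in L(M1) \ L(M2).

bb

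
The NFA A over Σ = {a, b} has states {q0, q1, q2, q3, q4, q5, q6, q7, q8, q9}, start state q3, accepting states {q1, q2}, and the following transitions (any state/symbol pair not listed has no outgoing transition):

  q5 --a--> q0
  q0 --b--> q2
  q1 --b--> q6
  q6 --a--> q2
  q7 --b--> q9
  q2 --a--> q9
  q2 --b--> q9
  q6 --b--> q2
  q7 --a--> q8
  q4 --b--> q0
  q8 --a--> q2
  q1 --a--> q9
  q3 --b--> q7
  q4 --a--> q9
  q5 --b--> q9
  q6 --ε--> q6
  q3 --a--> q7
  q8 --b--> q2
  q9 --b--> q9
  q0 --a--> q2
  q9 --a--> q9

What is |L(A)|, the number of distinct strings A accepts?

The useful subgraph on states {q2, q3, q7, q8} is acyclic, so L(A) is finite; the longest accepting path visits 4 useful states, giving maximum string length 3.
Counting accepting paths from q3 by length: 4 of length 3. Total 4.

4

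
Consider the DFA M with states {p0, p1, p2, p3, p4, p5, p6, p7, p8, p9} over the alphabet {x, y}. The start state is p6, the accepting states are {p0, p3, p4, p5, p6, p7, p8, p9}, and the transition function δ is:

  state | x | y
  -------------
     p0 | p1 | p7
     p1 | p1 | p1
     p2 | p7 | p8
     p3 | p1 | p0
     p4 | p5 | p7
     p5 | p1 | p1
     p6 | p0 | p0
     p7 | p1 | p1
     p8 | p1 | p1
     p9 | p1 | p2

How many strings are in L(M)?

5

The useful subgraph on states {p0, p6, p7} is acyclic, so L(M) is finite; the longest accepting path visits 3 useful states, giving maximum string length 2.
Counting accepting paths from p6 by length: 1 of length 0, 2 of length 1, 2 of length 2. Total 5.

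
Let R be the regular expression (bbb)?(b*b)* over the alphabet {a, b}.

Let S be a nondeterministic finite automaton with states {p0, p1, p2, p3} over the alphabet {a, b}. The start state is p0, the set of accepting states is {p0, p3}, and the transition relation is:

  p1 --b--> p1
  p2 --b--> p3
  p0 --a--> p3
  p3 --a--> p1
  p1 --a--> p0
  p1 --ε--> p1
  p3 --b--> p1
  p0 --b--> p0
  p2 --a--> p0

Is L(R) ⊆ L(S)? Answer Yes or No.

Converting the expression R to a DFA (subset construction, then merging equivalent states) gives the minimal DFA with states {r0, r1}, start state r0, accepting states {r0} and transitions r0: a→r1, b→r0; r1: a→r1, b→r1.
Exploring the product automaton R × S from the start pair (r0, p0), following both machines on each input symbol, reaches 4 state pairs: (r0, p0), (r1, p3), (r1, p1), (r1, p0).
R accepts in {r0} and S accepts in {p0, p3}. The reachable pairs whose R-component is accepting are (r0, p0); in each of them the S-component is accepting too, so the product for L(R) \ L(S) (R-component accepting, S-component rejecting) has no reachable accepting pair and the difference is empty.
Hence every string in L(R) is also in L(S).

Yes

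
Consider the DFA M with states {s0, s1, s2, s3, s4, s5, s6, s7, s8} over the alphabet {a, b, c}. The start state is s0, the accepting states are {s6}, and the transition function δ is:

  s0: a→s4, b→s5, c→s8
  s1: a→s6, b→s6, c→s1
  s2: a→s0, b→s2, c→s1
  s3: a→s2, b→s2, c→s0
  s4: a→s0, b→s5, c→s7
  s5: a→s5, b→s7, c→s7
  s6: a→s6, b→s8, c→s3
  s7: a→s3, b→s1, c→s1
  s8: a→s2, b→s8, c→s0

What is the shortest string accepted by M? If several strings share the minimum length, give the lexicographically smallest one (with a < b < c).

acba

A breadth-first search from s0 reaches an accepting state first via the path s0 → s4 → s7 → s1 → s6 on input acba.
No string of length < 4 is accepted (BFS exhausts all shorter strings without reaching an accepting state), and acba is the lexicographically least accepting string of length 4.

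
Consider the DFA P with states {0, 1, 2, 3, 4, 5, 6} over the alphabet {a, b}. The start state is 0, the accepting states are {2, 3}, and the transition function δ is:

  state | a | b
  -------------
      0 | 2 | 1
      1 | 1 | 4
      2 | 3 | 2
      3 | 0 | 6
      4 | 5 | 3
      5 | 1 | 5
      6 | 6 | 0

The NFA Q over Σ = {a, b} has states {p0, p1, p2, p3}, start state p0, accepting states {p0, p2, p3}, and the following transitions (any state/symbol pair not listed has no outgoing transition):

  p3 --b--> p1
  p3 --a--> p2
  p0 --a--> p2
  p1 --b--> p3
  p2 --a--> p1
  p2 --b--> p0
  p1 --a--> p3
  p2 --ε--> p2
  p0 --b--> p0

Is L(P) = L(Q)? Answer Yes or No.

No

The string aa is accepted by P but rejected by Q.
So L(P) ≠ L(Q).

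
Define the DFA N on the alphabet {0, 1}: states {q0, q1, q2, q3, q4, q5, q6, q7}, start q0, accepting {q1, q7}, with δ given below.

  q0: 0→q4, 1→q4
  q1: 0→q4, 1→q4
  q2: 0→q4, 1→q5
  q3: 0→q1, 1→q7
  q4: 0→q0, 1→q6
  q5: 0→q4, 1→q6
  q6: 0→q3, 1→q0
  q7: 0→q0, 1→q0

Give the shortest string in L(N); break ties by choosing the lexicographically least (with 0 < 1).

0100

A breadth-first search from q0 reaches an accepting state first via the path q0 → q4 → q6 → q3 → q1 on input 0100.
No string of length < 4 is accepted (BFS exhausts all shorter strings without reaching an accepting state), and 0100 is the lexicographically least accepting string of length 4.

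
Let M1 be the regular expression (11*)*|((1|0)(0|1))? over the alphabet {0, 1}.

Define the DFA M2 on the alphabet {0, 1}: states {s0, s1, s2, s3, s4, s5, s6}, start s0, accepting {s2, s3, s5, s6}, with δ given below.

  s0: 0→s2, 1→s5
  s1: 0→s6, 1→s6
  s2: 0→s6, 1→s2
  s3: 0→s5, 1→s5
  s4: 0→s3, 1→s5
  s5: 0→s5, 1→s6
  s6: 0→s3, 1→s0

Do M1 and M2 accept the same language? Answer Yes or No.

No

The empty string ε is accepted by M1 but rejected by M2.
So L(M1) ≠ L(M2).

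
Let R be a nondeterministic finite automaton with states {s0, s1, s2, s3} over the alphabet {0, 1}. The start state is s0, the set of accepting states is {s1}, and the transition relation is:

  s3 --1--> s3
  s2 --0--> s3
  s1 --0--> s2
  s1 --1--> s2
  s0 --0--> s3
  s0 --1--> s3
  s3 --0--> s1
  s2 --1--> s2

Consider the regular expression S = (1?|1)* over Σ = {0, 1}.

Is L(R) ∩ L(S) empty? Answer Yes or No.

Converting the expression S to a DFA (subset construction, then merging equivalent states) gives the minimal DFA with states {r0, r1}, start state r0, accepting states {r0} and transitions r0: 0→r1, 1→r0; r1: 0→r1, 1→r1.
Exploring the product automaton R × S from the start pair (s0, r0), following both machines on each input symbol, reaches 5 state pairs: (s0, r0), (s3, r1), (s3, r0), (s1, r1), (s2, r1).
R accepts in {s1} and S accepts in {r0}; no reachable pair has both components accepting, so no string drives both machines to acceptance simultaneously and L(R) ∩ L(S) = ∅.
So no string is accepted by both, and the intersection is empty.

Yes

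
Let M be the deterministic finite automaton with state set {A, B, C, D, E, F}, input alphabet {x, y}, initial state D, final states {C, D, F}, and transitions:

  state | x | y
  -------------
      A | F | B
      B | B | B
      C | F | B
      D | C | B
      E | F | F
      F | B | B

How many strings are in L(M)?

3

The useful subgraph on states {C, D, F} is acyclic, so L(M) is finite; the longest accepting path visits 3 useful states, giving maximum string length 2.
Counting accepting paths from D by length: 1 of length 0, 1 of length 1, 1 of length 2. Total 3.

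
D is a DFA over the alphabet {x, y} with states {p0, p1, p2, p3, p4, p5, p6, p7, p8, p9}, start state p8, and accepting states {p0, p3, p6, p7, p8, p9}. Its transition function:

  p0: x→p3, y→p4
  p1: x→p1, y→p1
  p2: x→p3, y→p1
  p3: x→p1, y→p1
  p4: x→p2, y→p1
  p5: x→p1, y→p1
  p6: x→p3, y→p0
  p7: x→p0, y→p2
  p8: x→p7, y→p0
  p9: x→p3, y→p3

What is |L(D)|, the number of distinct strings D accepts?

The useful subgraph on states {p0, p2, p3, p4, p7, p8} is acyclic, so L(D) is finite; the longest accepting path visits 6 useful states, giving maximum string length 5.
Counting accepting paths from p8 by length: 1 of length 0, 2 of length 1, 2 of length 2, 2 of length 3, 1 of length 4, 1 of length 5. Total 9.

9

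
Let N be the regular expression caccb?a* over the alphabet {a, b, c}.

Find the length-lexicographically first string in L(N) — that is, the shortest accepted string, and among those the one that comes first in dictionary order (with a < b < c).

cacc

By inspection of the expression, no string of length less than 4 matches, and cacc is the lexicographically first match of length 4.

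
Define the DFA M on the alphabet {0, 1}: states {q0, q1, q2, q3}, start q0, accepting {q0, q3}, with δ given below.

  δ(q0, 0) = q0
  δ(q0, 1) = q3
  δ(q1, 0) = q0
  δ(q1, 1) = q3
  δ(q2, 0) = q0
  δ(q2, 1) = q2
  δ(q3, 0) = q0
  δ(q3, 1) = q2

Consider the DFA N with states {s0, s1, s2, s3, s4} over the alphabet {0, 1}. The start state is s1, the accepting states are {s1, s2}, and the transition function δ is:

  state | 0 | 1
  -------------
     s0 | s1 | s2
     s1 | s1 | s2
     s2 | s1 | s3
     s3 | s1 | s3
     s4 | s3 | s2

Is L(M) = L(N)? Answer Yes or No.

Yes

Exploring the product automaton M × N from the start pair (q0, s1), following both machines on each input symbol, reaches 3 state pairs: (q0, s1), (q3, s2), (q2, s3).
M accepts in {q0, q3} and N accepts in {s1, s2}. In every reachable pair the two components are either both accepting — (q0, s1), (q3, s2) — or both non-accepting, so no string is accepted by exactly one of the machines: L(M) \ L(N) and L(N) \ L(M) are both empty.
Hence every string is accepted by M iff it is accepted by N, and the two languages coincide.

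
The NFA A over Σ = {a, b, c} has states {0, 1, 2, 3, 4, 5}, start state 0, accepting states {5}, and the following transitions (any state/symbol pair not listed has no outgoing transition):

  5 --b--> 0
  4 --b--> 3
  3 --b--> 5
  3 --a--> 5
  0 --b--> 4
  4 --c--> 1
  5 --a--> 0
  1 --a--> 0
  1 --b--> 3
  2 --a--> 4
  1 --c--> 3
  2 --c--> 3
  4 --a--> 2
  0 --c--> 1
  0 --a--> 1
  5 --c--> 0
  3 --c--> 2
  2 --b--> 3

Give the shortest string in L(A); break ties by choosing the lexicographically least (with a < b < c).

aba

A breadth-first search from 0 reaches an accepting state first via the path 0 → 1 → 3 → 5 on input aba.
No string of length < 3 is accepted (BFS exhausts all shorter strings without reaching an accepting state), and aba is the lexicographically least accepting string of length 3.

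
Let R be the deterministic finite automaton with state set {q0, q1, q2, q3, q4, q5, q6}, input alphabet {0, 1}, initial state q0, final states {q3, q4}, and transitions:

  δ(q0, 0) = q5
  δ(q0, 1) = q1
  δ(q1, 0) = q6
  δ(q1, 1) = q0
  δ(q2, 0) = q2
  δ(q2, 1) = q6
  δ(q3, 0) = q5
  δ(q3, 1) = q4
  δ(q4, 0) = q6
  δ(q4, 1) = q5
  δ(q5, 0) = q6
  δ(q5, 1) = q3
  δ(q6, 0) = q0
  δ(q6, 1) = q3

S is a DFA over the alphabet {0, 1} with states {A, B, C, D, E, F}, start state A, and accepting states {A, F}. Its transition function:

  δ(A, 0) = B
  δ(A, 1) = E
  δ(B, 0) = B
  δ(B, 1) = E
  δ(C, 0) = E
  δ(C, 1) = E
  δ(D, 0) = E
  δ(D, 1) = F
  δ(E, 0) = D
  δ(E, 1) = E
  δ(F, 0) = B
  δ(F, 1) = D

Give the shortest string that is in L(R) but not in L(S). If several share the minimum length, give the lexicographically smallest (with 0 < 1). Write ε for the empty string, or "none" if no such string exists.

01

The string 01 is accepted by R but not by S.
No shorter string lies in the difference, and 01 is the lexicographically first length-2 string in L(R) \ L(S).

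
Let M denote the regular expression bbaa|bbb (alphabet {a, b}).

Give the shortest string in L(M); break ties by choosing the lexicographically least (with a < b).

bbb

By inspection of the expression, no string of length less than 3 matches, and bbb is the lexicographically first match of length 3.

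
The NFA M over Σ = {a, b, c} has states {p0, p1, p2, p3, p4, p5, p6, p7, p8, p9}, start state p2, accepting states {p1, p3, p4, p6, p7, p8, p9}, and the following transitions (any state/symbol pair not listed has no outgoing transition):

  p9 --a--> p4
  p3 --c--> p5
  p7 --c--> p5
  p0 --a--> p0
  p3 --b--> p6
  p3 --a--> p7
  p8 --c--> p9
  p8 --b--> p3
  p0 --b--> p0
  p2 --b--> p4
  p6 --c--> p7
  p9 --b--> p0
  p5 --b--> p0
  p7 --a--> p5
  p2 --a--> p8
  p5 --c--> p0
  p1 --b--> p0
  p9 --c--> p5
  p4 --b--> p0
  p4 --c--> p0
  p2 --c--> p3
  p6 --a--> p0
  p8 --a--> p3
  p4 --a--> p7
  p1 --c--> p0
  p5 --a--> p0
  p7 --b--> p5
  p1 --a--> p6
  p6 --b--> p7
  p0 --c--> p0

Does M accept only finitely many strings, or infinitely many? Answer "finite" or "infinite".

The useful states (reachable from p2 and able to reach an accepting state) are {p2, p3, p4, p6, p7, p8, p9}.
Restricted to these states the transition graph has no cycle, so every accepting path has bounded length and L is finite.

finite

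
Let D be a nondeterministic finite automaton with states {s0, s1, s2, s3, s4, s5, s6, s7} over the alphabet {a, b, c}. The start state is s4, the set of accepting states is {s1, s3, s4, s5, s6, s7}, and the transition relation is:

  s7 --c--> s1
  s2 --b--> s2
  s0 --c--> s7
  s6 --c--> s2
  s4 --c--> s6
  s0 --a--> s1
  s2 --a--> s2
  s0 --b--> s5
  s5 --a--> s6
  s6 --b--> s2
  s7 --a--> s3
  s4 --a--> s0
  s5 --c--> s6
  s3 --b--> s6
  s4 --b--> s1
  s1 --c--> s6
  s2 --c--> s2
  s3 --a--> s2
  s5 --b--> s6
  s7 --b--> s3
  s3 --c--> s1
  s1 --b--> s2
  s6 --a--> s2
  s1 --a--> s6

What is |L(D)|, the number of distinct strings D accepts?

The useful subgraph on states {s0, s1, s3, s4, s5, s6, s7} is acyclic, so L(D) is finite; the longest accepting path visits 6 useful states, giving maximum string length 5.
Counting accepting paths from s4 by length: 1 of length 0, 2 of length 1, 5 of length 2, 8 of length 3, 6 of length 4, 4 of length 5. Total 26.

26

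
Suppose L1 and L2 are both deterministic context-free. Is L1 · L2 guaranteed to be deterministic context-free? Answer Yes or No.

No

Take L₁ = {ε, c} (finite, hence regular and DCFL) and L₂ = {c aⁿbⁿ : n≥0} ∪ {cc aⁿb²ⁿ : n≥0} (a DCFL: the number of leading c's tells the DPDA whether to pop one stack symbol per b or per two b's). Then L₁L₂ ∩ cca⁺b* = {cc aⁿbⁿ : n≥1} ∪ {cc aⁿb²ⁿ : n≥1}. If L₁L₂ were a DCFL, so would be this intersection with a regular set, and a DPDA for it started from its configuration after reading cc would accept {aⁿbⁿ : n≥1} ∪ {aⁿb²ⁿ : n≥1}, which no deterministic PDA accepts (a DPDA for it would have a single run on aⁿb²ⁿ, accepting after the prefix aⁿbⁿ and accepting again after n more b's; an ordinary PDA that simulates it on a's and b's and, at any moment when it is accepting, may switch to reading only a fresh letter d while feeding each d to the simulation as a b, would accept aⁱbʲdᵏ (k≥1) exactly when both aⁱbʲ and aⁱbʲ⁺ᵏ are in the language, i.e. its language intersected with the regular set a*b*d⁺ would be exactly {aⁿbⁿdⁿ : n≥1} — impossible, since context-free languages are closed under intersection with regular sets and {aⁿbⁿdⁿ} is not context-free). Hence L₁L₂ is not a DCFL.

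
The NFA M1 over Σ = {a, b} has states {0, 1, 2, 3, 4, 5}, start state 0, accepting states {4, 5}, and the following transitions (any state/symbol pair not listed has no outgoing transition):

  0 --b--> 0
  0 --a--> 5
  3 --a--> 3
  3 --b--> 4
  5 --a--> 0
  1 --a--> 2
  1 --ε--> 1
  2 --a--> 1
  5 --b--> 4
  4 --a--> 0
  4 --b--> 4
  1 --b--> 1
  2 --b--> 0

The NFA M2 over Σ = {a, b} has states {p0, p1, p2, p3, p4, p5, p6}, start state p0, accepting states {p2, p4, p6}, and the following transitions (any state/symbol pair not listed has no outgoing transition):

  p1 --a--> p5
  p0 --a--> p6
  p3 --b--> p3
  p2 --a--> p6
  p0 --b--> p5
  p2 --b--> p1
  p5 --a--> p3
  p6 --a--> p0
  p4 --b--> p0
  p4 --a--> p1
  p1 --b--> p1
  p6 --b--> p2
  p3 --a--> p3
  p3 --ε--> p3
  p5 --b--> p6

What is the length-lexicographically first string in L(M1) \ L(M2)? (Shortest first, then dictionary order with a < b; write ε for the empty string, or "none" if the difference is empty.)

ba

The string ba is accepted by M1 but not by M2.
No shorter string lies in the difference, and ba is the lexicographically first length-2 string in L(M1) \ L(M2).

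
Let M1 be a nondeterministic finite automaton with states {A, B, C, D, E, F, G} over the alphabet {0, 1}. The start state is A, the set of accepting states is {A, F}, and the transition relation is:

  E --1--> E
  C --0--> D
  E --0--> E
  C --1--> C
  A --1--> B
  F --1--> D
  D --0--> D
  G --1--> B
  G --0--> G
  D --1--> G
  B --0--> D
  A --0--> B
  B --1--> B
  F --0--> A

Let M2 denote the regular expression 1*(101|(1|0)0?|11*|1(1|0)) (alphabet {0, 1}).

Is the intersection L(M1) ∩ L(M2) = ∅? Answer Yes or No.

Converting the expression M2 to a DFA (subset construction, then merging equivalent states) gives the minimal DFA with states {r0, r1, r2, r3, r4, r5}, start state r0, accepting states {r1, r2, r3, r5} and transitions r0: 0→r1, 1→r2; r1: 0→r3, 1→r4; r2: 0→r5, 1→r2; r3: 0→r4, 1→r4; r4: 0→r4, 1→r4; r5: 0→r3, 1→r3.
Exploring the product automaton M1 × M2 from the start pair (A, r0), following both machines on each input symbol, reaches 9 state pairs: (A, r0), (B, r1), (B, r2), (D, r3), (B, r4), (D, r5), (D, r4), (G, r4), (G, r3).
M1 accepts in {A, F} and M2 accepts in {r1, r2, r3, r5}; no reachable pair has both components accepting, so no string drives both machines to acceptance simultaneously and L(M1) ∩ L(M2) = ∅.
So no string is accepted by both, and the intersection is empty.

Yes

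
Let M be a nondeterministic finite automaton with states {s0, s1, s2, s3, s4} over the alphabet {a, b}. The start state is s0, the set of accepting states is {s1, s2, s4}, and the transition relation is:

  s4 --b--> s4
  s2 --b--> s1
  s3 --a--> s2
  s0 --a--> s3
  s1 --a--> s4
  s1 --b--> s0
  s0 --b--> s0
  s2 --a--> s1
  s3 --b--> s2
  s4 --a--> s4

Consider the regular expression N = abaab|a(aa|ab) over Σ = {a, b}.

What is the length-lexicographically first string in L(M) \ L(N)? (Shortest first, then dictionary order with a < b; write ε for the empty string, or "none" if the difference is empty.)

aa

The string aa is accepted by M but not by N.
No shorter string lies in the difference, and aa is the lexicographically first length-2 string in L(M) \ L(N).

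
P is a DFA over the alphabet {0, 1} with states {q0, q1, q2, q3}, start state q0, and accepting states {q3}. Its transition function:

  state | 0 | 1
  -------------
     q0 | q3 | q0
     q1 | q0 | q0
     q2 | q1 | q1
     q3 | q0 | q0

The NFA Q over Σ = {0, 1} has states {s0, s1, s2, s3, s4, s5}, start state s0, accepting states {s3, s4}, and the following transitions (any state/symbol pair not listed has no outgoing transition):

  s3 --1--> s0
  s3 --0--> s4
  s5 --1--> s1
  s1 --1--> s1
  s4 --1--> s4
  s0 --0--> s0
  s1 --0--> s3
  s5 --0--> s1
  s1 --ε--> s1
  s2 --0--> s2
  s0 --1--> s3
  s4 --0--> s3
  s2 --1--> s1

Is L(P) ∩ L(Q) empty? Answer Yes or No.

The string 10 is accepted by both P and Q.
Hence L(P) ∩ L(Q) ≠ ∅.

No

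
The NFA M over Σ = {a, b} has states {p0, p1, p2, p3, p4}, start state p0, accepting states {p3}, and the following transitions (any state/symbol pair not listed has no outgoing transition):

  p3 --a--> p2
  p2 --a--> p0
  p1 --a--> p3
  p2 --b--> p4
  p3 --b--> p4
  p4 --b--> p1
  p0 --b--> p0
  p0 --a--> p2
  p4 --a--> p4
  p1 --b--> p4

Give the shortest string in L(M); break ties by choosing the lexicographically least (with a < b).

abba

A breadth-first search from p0 reaches an accepting state first via the path p0 → p2 → p4 → p1 → p3 on input abba.
No string of length < 4 is accepted (BFS exhausts all shorter strings without reaching an accepting state), and abba is the lexicographically least accepting string of length 4.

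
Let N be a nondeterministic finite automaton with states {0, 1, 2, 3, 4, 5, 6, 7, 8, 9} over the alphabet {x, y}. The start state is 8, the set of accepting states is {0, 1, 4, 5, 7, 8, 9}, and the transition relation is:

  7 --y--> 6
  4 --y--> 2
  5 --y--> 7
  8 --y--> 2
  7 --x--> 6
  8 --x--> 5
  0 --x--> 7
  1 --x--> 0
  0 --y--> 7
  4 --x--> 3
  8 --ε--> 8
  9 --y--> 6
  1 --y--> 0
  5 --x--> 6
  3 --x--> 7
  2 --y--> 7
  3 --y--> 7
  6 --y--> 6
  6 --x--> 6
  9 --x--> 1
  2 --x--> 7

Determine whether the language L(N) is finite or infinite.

finite

The useful states (reachable from 8 and able to reach an accepting state) are {2, 5, 7, 8}.
Restricted to these states the transition graph has no cycle, so every accepting path has bounded length and L is finite.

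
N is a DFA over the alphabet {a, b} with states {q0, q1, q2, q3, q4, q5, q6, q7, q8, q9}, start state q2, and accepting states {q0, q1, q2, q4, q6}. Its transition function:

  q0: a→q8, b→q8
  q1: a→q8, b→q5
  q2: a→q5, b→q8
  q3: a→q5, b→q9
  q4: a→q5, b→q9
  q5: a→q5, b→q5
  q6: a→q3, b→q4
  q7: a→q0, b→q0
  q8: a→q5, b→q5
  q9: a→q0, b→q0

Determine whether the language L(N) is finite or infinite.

The useful states (reachable from q2 and able to reach an accepting state) are {q2}.
Restricted to these states the transition graph has no cycle, so every accepting path has bounded length and L is finite.

finite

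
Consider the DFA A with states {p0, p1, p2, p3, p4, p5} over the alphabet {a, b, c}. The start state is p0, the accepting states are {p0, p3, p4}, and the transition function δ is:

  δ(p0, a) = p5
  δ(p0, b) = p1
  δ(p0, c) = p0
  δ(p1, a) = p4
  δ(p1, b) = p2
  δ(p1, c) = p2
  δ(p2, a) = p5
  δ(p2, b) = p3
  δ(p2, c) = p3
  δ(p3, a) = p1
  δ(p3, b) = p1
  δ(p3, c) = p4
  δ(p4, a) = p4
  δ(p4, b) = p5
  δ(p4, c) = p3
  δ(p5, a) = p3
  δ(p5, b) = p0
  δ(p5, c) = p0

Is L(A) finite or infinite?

infinite

State p0 is reachable from the start and can reach an accepting state, and it lies on the cycle p0 → p0.
Traversing that cycle any number of times yields accepted strings of unbounded length, so the language is infinite.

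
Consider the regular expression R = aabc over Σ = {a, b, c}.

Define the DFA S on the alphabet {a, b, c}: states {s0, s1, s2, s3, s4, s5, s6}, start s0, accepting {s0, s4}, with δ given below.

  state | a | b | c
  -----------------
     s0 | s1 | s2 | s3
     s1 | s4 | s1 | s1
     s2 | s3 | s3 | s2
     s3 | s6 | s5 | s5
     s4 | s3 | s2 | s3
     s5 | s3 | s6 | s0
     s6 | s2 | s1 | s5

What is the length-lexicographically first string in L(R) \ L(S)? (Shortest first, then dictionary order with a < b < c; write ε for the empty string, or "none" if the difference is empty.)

The string aabc is accepted by R but not by S.
No shorter string lies in the difference, and aabc is the lexicographically first length-4 string in L(R) \ L(S).

aabc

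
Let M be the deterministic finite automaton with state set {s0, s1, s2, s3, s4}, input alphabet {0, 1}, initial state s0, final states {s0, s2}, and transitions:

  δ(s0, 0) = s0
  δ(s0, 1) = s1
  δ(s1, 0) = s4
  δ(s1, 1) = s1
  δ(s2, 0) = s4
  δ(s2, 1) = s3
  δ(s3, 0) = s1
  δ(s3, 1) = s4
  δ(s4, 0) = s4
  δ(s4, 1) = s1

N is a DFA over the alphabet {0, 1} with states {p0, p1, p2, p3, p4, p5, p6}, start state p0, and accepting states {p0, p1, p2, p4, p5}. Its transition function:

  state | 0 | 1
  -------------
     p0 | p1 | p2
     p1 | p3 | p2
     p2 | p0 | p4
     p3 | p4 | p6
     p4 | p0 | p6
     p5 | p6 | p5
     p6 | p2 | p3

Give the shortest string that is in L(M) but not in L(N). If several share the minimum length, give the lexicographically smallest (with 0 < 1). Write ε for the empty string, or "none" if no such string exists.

00

The string 00 is accepted by M but not by N.
No shorter string lies in the difference, and 00 is the lexicographically first length-2 string in L(M) \ L(N).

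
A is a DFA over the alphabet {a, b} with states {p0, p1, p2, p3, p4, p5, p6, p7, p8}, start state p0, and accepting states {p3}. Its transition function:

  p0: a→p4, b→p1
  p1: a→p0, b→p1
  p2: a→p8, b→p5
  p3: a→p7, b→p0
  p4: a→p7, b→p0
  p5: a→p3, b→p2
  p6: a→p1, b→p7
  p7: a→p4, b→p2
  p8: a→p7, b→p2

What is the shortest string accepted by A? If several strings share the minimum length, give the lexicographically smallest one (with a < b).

aabba

A breadth-first search from p0 reaches an accepting state first via the path p0 → p4 → p7 → p2 → p5 → p3 on input aabba.
No string of length < 5 is accepted (BFS exhausts all shorter strings without reaching an accepting state), and aabba is the lexicographically least accepting string of length 5.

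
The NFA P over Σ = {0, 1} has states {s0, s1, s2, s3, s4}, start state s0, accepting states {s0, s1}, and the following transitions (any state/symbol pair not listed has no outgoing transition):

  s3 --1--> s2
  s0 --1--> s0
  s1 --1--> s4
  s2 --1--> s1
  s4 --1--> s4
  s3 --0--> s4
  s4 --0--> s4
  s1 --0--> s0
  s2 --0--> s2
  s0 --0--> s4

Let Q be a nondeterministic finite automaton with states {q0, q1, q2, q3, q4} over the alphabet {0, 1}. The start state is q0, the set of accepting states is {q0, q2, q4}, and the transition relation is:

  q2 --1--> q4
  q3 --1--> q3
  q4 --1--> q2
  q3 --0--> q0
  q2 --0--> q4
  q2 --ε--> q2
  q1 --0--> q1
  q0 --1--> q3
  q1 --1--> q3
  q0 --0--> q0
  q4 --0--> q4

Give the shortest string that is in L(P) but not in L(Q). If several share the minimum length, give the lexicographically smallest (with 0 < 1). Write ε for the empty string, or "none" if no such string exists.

1

The string 1 is accepted by P but not by Q.
No shorter string lies in the difference, and 1 is the lexicographically first length-1 string in L(P) \ L(Q).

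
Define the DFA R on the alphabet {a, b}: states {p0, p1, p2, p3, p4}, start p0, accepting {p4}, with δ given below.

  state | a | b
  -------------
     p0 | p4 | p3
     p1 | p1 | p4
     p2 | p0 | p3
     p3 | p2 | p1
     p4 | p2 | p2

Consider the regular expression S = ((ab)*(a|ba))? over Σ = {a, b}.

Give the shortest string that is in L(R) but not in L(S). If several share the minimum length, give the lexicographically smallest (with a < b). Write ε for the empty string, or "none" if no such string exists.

bbb

The string bbb is accepted by R but not by S.
No shorter string lies in the difference, and bbb is the lexicographically first length-3 string in L(R) \ L(S).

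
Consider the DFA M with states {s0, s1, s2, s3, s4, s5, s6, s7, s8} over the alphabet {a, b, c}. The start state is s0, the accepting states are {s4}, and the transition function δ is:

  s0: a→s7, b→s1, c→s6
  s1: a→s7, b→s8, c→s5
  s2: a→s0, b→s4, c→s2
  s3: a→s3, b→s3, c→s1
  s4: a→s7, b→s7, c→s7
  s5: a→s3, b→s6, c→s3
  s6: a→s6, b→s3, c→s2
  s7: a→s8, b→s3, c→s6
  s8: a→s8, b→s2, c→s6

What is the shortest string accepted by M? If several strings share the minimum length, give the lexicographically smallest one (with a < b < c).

ccb

A breadth-first search from s0 reaches an accepting state first via the path s0 → s6 → s2 → s4 on input ccb.
No string of length < 3 is accepted (BFS exhausts all shorter strings without reaching an accepting state), and ccb is the lexicographically least accepting string of length 3.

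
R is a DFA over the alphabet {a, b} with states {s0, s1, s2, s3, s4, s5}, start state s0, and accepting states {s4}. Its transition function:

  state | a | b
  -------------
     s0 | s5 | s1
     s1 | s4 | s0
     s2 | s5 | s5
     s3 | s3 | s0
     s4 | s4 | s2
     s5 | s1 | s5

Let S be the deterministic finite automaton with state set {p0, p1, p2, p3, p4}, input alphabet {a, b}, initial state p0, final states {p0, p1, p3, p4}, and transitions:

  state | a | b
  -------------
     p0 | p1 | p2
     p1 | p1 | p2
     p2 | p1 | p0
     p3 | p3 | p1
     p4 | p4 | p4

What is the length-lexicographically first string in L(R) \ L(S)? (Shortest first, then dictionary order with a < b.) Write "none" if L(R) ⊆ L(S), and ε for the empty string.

Exploring the product automaton R × S from the start pair (s0, p0), following both machines on each input symbol, reaches 10 state pairs: (s0, p0), (s5, p1), (s1, p2), (s1, p1), (s5, p2), (s4, p1), (s0, p2), (s5, p0), (s2, p2), (s1, p0).
R accepts in {s4} and S accepts in {p0, p1, p3, p4}. The reachable pairs whose R-component is accepting are (s4, p1); in each of them the S-component is accepting too, so the product for L(R) \ L(S) (R-component accepting, S-component rejecting) has no reachable accepting pair and the difference is empty.
So every string accepted by R is also accepted by S: L(R) \ L(S) = ∅ and there is no such string.

none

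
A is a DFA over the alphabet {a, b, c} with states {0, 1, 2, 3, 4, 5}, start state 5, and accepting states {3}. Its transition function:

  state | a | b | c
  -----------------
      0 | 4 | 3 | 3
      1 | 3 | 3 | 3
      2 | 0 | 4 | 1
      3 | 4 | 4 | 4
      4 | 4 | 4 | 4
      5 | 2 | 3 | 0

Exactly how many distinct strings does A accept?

8

The useful subgraph on states {0, 1, 2, 3, 5} is acyclic, so L(A) is finite; the longest accepting path visits 4 useful states, giving maximum string length 3.
Counting accepting paths from 5 by length: 1 of length 1, 2 of length 2, 5 of length 3. Total 8.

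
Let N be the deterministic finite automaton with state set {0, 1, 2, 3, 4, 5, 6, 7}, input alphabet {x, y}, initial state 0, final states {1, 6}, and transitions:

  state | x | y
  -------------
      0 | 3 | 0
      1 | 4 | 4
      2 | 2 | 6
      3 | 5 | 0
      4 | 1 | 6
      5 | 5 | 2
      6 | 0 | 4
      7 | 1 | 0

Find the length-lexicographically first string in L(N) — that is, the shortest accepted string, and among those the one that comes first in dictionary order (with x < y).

A breadth-first search from 0 reaches an accepting state first via the path 0 → 3 → 5 → 2 → 6 on input xxyy.
No string of length < 4 is accepted (BFS exhausts all shorter strings without reaching an accepting state), and xxyy is the lexicographically least accepting string of length 4.

xxyy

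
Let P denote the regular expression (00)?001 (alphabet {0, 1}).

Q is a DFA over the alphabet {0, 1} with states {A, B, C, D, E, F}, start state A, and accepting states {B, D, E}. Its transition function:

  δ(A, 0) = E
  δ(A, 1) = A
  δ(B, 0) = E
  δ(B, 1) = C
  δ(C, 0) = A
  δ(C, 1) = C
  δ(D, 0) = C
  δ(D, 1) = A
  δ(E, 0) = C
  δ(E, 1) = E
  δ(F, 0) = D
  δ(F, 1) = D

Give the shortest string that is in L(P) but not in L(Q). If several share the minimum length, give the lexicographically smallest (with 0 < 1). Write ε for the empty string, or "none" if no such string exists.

The string 001 is accepted by P but not by Q.
No shorter string lies in the difference, and 001 is the lexicographically first length-3 string in L(P) \ L(Q).

001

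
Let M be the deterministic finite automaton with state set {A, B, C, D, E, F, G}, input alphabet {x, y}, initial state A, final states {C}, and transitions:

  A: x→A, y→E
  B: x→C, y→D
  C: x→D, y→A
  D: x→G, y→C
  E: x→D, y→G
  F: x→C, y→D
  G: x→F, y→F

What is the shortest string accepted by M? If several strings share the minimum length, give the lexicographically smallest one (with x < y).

A breadth-first search from A reaches an accepting state first via the path A → E → D → C on input yxy.
No string of length < 3 is accepted (BFS exhausts all shorter strings without reaching an accepting state), and yxy is the lexicographically least accepting string of length 3.

yxy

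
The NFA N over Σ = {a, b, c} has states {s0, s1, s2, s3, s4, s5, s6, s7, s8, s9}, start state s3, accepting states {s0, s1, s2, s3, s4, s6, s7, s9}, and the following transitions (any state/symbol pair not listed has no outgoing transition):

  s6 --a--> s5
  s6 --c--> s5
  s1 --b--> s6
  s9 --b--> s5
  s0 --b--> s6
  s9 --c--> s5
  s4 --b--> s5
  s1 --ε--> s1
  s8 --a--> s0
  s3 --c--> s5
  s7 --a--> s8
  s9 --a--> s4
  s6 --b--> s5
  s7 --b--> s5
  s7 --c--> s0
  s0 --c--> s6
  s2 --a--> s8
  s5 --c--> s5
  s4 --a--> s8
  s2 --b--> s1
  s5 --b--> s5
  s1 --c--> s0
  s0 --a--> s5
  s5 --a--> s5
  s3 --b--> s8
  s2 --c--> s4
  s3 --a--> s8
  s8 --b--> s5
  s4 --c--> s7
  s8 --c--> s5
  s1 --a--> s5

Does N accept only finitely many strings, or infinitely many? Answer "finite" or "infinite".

The useful states (reachable from s3 and able to reach an accepting state) are {s0, s3, s6, s8}.
Restricted to these states the transition graph has no cycle, so every accepting path has bounded length and L is finite.

finite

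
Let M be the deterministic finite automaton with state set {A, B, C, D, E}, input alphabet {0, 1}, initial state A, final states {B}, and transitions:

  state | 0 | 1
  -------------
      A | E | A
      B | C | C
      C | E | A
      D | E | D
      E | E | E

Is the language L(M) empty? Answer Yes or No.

The states reachable from the start state are {A, E}.
None of the accepting states {B} is reachable, so no string is accepted and L(M) = ∅.

Yes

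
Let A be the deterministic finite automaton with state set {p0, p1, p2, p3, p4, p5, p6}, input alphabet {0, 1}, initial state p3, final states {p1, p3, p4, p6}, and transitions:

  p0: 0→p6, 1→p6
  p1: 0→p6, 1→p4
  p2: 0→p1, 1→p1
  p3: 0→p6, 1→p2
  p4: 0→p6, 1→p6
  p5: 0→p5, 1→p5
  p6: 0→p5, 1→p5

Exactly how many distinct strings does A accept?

12

The useful subgraph on states {p1, p2, p3, p4, p6} is acyclic, so L(A) is finite; the longest accepting path visits 5 useful states, giving maximum string length 4.
Counting accepting paths from p3 by length: 1 of length 0, 1 of length 1, 2 of length 2, 4 of length 3, 4 of length 4. Total 12.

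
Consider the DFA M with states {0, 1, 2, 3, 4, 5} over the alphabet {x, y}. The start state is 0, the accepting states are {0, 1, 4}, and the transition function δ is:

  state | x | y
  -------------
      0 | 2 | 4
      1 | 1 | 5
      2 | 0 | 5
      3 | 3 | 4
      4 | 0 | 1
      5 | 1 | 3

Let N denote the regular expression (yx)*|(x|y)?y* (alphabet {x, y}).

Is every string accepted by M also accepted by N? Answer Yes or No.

The string xx is in L(M) but not in L(N).
So L(M) ⊄ L(N).

No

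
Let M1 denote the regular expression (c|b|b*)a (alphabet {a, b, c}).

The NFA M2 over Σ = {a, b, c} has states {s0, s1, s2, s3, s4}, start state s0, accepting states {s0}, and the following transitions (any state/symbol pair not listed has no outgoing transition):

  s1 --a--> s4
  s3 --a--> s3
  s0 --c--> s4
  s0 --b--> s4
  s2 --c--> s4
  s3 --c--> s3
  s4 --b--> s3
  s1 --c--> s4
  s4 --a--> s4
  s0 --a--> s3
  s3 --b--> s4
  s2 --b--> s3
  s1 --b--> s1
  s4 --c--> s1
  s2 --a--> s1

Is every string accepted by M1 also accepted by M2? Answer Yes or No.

No

The string a is in L(M1) but not in L(M2).
So L(M1) ⊄ L(M2).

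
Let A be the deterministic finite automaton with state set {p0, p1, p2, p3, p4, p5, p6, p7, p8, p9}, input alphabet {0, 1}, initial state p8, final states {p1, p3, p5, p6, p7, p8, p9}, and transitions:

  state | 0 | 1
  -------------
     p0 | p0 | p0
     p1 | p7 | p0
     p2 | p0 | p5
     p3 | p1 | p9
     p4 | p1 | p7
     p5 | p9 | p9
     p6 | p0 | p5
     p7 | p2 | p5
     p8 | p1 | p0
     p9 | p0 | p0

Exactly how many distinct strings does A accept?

9

The useful subgraph on states {p1, p2, p5, p7, p8, p9} is acyclic, so L(A) is finite; the longest accepting path visits 6 useful states, giving maximum string length 5.
Counting accepting paths from p8 by length: 1 of length 0, 1 of length 1, 1 of length 2, 1 of length 3, 3 of length 4, 2 of length 5. Total 9.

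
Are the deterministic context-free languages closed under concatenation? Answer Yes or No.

No

Take L₁ = {ε, c} (finite, hence regular and DCFL) and L₂ = {c aⁿbⁿ : n≥0} ∪ {cc aⁿb²ⁿ : n≥0} (a DCFL: the number of leading c's tells the DPDA whether to pop one stack symbol per b or per two b's). Then L₁L₂ ∩ cca⁺b* = {cc aⁿbⁿ : n≥1} ∪ {cc aⁿb²ⁿ : n≥1}. If L₁L₂ were a DCFL, so would be this intersection with a regular set, and a DPDA for it started from its configuration after reading cc would accept {aⁿbⁿ : n≥1} ∪ {aⁿb²ⁿ : n≥1}, which no deterministic PDA accepts (a DPDA for it would have a single run on aⁿb²ⁿ, accepting after the prefix aⁿbⁿ and accepting again after n more b's; an ordinary PDA that simulates it on a's and b's and, at any moment when it is accepting, may switch to reading only a fresh letter d while feeding each d to the simulation as a b, would accept aⁱbʲdᵏ (k≥1) exactly when both aⁱbʲ and aⁱbʲ⁺ᵏ are in the language, i.e. its language intersected with the regular set a*b*d⁺ would be exactly {aⁿbⁿdⁿ : n≥1} — impossible, since context-free languages are closed under intersection with regular sets and {aⁿbⁿdⁿ} is not context-free). Hence L₁L₂ is not a DCFL.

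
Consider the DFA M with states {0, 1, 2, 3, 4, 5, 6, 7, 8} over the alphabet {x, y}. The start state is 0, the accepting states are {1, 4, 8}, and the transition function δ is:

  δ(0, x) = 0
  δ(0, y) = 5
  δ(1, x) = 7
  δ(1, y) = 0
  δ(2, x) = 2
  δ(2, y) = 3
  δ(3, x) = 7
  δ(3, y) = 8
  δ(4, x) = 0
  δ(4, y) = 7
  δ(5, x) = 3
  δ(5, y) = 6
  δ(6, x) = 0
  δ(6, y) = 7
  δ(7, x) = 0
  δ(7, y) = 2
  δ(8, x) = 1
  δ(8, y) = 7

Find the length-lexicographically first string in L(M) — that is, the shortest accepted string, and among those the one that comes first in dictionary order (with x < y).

A breadth-first search from 0 reaches an accepting state first via the path 0 → 5 → 3 → 8 on input yxy.
No string of length < 3 is accepted (BFS exhausts all shorter strings without reaching an accepting state), and yxy is the lexicographically least accepting string of length 3.

yxy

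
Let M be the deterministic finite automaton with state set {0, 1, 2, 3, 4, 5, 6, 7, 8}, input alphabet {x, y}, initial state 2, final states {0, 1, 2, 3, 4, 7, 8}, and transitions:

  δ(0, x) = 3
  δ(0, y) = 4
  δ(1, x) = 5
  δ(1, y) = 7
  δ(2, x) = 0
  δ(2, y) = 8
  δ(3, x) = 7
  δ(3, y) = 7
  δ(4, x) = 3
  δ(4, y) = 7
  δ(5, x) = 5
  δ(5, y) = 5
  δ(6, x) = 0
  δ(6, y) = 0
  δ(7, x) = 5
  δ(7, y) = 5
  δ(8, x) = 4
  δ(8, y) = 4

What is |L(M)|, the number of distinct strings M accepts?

21

The useful subgraph on states {0, 2, 3, 4, 7, 8} is acyclic, so L(M) is finite; the longest accepting path visits 5 useful states, giving maximum string length 4.
Counting accepting paths from 2 by length: 1 of length 0, 2 of length 1, 4 of length 2, 8 of length 3, 6 of length 4. Total 21.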